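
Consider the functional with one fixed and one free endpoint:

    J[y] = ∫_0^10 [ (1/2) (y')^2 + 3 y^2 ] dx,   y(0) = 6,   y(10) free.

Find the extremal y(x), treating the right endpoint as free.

The Lagrangian L = (1/2) (y')^2 + 3 y^2 gives
    ∂L/∂y = 6 y,   ∂L/∂y' = y'.
Euler-Lagrange: y'' − 6 y = 0.
With k = sqrt(6), the general solution is
    y(x) = A cosh(sqrt(6) x) + B sinh(sqrt(6) x).
Fixed left endpoint y(0) = 6 ⇒ A = 6.
The right endpoint x = 10 is free, so the natural (transversality) condition is ∂L/∂y' |_{x=10} = 0, i.e. y'(10) = 0.
Compute y'(x) = A k sinh(k x) + B k cosh(k x), so
    y'(10) = A k sinh(k·10) + B k cosh(k·10) = 0
    ⇒ B = −A tanh(k·10) = − 6 tanh(sqrt(6)·10).
Therefore the extremal is
    y(x) = 6 cosh(sqrt(6) x) − 6 tanh(sqrt(6)·10) sinh(sqrt(6) x).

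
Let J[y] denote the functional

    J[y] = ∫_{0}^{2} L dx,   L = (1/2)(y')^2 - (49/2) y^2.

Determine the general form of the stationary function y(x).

The Lagrangian is L = (1/2)(y')^2 - (49/2) y^2.
∂L/∂y = -49y.
∂L/∂y' = y'.
The Euler-Lagrange equation d/dx(∂L/∂y') − ∂L/∂y = 0 becomes:
    y'' + 49 y = 0
General solution: y(x) = A sin(7x) + B cos(7x), where A and B are arbitrary constants fixed by the endpoint conditions.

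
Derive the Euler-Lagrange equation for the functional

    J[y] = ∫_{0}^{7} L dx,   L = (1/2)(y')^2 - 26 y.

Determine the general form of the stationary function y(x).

The Lagrangian is L = (1/2)(y')^2 - 26 y.
∂L/∂y = -26.
∂L/∂y' = y'.
The Euler-Lagrange equation d/dx(∂L/∂y') − ∂L/∂y = 0 becomes:
    y'' + 26 = 0
General solution: y(x) = -13 x^2 + A x + B, where A and B are arbitrary constants fixed by the endpoint conditions.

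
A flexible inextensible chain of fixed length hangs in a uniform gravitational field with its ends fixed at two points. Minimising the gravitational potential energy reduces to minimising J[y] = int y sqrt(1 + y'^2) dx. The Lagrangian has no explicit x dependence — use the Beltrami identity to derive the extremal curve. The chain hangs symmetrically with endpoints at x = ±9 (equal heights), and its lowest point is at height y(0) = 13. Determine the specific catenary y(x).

The Lagrangian L(y, y') = y sqrt(1 + y'^2) has no explicit x dependence, so the Beltrami identity applies:
    L − y' ∂L/∂y' = C.
Compute ∂L/∂y' = y · y' / sqrt(1 + y'^2). Then
    L − y' ∂L/∂y'
    = y sqrt(1 + y'^2) − y · y'^2 / sqrt(1 + y'^2)
    = y (1 + y'^2 − y'^2) / sqrt(1 + y'^2)
    = y / sqrt(1 + y'^2) = C.
Squaring gives y^2 = C^2 (1 + y'^2), i.e.
    y'^2 = y^2 / C^2 − 1.
Separating variables,
    dy / sqrt(y^2 − C^2) = dx / C,
and integrating gives arccosh(y / C) = (x − a)/C, so
    y(x) = C cosh((x − a)/C),
the catenary. The constants C and a are fixed by the two endpoint conditions (and, for the hanging-chain problem, the length constraint selects C).
Now fit the given data. The endpoints x = ±9 are symmetric at equal height, so the catenary is even about its minimum: a = 0 and y(x) = C cosh(x/C). The lowest point is y(0) = C cosh(0) = C, and we are told y(0) = 13, so C = 13. Therefore
    y(x) = 13 cosh(x/13),
and at the endpoints
    y(±9) = 13 cosh(9/13).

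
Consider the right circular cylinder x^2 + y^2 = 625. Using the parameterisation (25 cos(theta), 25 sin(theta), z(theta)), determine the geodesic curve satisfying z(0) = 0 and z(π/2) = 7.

Parameterise the cylinder of radius R = 25 as
    r(θ) = (25 cos θ, 25 sin θ, z(θ)).
The arc-length element is
    ds = sqrt(625 + (dz/dθ)^2) dθ,
so the Lagrangian is L = sqrt(625 + z'^2).
L depends on z' only, not on z or θ, so ∂L/∂z = 0 and
    ∂L/∂z' = z' / sqrt(625 + z'^2).
The Euler-Lagrange equation gives
    d/dθ( z' / sqrt(625 + z'^2) ) = 0,
so z' is constant. Integrating once:
    z(θ) = a θ + b,
a helix on the cylinder (a straight line when the cylinder is unrolled). The constants a, b are determined by the endpoint conditions.
With endpoint conditions z(0) = 0 and z(π/2) = 7: from z(0) = b we get b = 0, and a·π/2 + 0 = 7 gives a = 14/π, so
    z(θ) = (14/π) θ.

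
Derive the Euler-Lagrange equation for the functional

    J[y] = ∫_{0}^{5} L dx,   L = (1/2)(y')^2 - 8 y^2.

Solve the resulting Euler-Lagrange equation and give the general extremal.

The Lagrangian is L = (1/2)(y')^2 - 8 y^2.
∂L/∂y = -16y.
∂L/∂y' = y'.
The Euler-Lagrange equation d/dx(∂L/∂y') − ∂L/∂y = 0 becomes:
    y'' + 16 y = 0
General solution: y(x) = A sin(4x) + B cos(4x), where A and B are arbitrary constants fixed by the endpoint conditions.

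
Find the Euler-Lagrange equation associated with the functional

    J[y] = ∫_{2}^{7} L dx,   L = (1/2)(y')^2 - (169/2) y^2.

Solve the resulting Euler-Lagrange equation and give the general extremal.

The Lagrangian is L = (1/2)(y')^2 - (169/2) y^2.
∂L/∂y = -169y.
∂L/∂y' = y'.
The Euler-Lagrange equation d/dx(∂L/∂y') − ∂L/∂y = 0 becomes:
    y'' + 169 y = 0
General solution: y(x) = A sin(13x) + B cos(13x), where A and B are arbitrary constants fixed by the endpoint conditions.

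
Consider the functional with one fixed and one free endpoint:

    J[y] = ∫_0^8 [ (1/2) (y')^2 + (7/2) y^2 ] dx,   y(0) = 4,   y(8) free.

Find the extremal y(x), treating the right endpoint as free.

The Lagrangian L = (1/2) (y')^2 + (7/2) y^2 gives
    ∂L/∂y = 7 y,   ∂L/∂y' = y'.
Euler-Lagrange: y'' − 7 y = 0.
With k = sqrt(7), the general solution is
    y(x) = A cosh(sqrt(7) x) + B sinh(sqrt(7) x).
Fixed left endpoint y(0) = 4 ⇒ A = 4.
The right endpoint x = 8 is free, so the natural (transversality) condition is ∂L/∂y' |_{x=8} = 0, i.e. y'(8) = 0.
Compute y'(x) = A k sinh(k x) + B k cosh(k x), so
    y'(8) = A k sinh(k·8) + B k cosh(k·8) = 0
    ⇒ B = −A tanh(k·8) = − 4 tanh(sqrt(7)·8).
Therefore the extremal is
    y(x) = 4 cosh(sqrt(7) x) − 4 tanh(sqrt(7)·8) sinh(sqrt(7) x).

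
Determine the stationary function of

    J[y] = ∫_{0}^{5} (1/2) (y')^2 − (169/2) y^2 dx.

The Lagrangian is L = (1/2) (y')^2 − (169/2) y^2.
Compute ∂L/∂y = -169y, ∂L/∂y' = y'.
The Euler-Lagrange equation d/dx(∂L/∂y') − ∂L/∂y = 0 reduces to
    y'' + 169 y = 0.
Its general solution is
    y(x) = A sin(13x) + B cos(13x),
with A, B fixed by the endpoint conditions.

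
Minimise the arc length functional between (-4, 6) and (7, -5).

Arc-length functional: J[y] = ∫ sqrt(1 + (y')^2) dx.
Lagrangian L = sqrt(1 + (y')^2) has no explicit y dependence, so ∂L/∂y = 0 and the Euler-Lagrange equation gives
    d/dx( y' / sqrt(1 + (y')^2) ) = 0  ⇒  y' / sqrt(1 + (y')^2) = const.
Hence y' is constant, so y(x) is affine.
Fitting the endpoints (-4, 6) and (7, -5):
    slope m = ((-5) − 6) / (7 − (-4)) = -1,
    intercept c = 6 − m·(-4) = 2.
Extremal: y(x) = -x + 2.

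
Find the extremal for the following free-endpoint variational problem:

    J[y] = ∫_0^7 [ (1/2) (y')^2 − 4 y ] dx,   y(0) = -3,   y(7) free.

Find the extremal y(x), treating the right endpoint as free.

The Lagrangian L = (1/2) (y')^2 − 4 y gives
    ∂L/∂y = −4,   ∂L/∂y' = y'.
Euler-Lagrange: d/dx(y') − (−4) = 0, i.e. y'' + 4 = 0, so
    y(x) = −(4/2) x^2 + C1 x + C2.
Fixed left endpoint y(0) = -3 ⇒ C2 = -3.
The right endpoint x = 7 is free, so the natural (transversality) condition is ∂L/∂y' |_{x=7} = 0, i.e. y'(7) = 0.
Compute y'(x) = −4 x + C1, so y'(7) = −28 + C1 = 0 ⇒ C1 = 28.
Therefore the extremal is
    y(x) = −2 x^2 + 28 x − 3.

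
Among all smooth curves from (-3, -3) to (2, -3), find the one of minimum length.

Arc-length functional: J[y] = ∫ sqrt(1 + (y')^2) dx.
Lagrangian L = sqrt(1 + (y')^2) has no explicit y dependence, so ∂L/∂y = 0 and the Euler-Lagrange equation gives
    d/dx( y' / sqrt(1 + (y')^2) ) = 0  ⇒  y' / sqrt(1 + (y')^2) = const.
Hence y' is constant, so y(x) is affine.
Fitting the endpoints (-3, -3) and (2, -3):
    slope m = ((-3) − (-3)) / (2 − (-3)) = 0,
    intercept c = (-3) − m·(-3) = -3.
Extremal: y(x) = -3.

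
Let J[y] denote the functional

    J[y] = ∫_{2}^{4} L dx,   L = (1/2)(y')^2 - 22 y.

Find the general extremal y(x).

The Lagrangian is L = (1/2)(y')^2 - 22 y.
∂L/∂y = -22.
∂L/∂y' = y'.
The Euler-Lagrange equation d/dx(∂L/∂y') − ∂L/∂y = 0 becomes:
    y'' + 22 = 0
General solution: y(x) = -11 x^2 + A x + B, where A and B are arbitrary constants fixed by the endpoint conditions.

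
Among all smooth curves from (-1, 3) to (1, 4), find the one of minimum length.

Arc-length functional: J[y] = ∫ sqrt(1 + (y')^2) dx.
Lagrangian L = sqrt(1 + (y')^2) has no explicit y dependence, so ∂L/∂y = 0 and the Euler-Lagrange equation gives
    d/dx( y' / sqrt(1 + (y')^2) ) = 0  ⇒  y' / sqrt(1 + (y')^2) = const.
Hence y' is constant, so y(x) is affine.
Fitting the endpoints (-1, 3) and (1, 4):
    slope m = (4 − 3) / (1 − (-1)) = 1/2,
    intercept c = 3 − m·(-1) = 7/2.
Extremal: y(x) = (1/2) x + 7/2.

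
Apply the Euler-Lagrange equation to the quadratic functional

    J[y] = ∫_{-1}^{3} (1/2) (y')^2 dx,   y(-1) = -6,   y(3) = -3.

The Lagrangian is L = (1/2) (y')^2.
Compute ∂L/∂y = 0, ∂L/∂y' = y'.
The Euler-Lagrange equation d/dx(∂L/∂y') − ∂L/∂y = 0 reduces to
    y'' = 0.
Its general solution is
    y(x) = A x + B,
with A, B fixed by the endpoint conditions.
Applying the endpoint conditions y(-1) = -6 and y(3) = -3: solve A·-1 + B = -6 and A·3 + B = -3. Subtracting gives A(3 − -1) = -3 − -6, so A = 3/4, and B = -6 − A·-1 = -21/4. Therefore
    y(x) = (3/4) x - 21/4.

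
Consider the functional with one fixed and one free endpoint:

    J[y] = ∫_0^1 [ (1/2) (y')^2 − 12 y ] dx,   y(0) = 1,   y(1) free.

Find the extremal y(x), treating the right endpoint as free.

The Lagrangian L = (1/2) (y')^2 − 12 y gives
    ∂L/∂y = −12,   ∂L/∂y' = y'.
Euler-Lagrange: d/dx(y') − (−12) = 0, i.e. y'' + 12 = 0, so
    y(x) = −(12/2) x^2 + C1 x + C2.
Fixed left endpoint y(0) = 1 ⇒ C2 = 1.
The right endpoint x = 1 is free, so the natural (transversality) condition is ∂L/∂y' |_{x=1} = 0, i.e. y'(1) = 0.
Compute y'(x) = −12 x + C1, so y'(1) = −12 + C1 = 0 ⇒ C1 = 12.
Therefore the extremal is
    y(x) = −6 x^2 + 12 x + 1.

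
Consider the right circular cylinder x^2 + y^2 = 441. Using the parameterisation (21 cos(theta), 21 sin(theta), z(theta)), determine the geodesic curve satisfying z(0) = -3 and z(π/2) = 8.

Parameterise the cylinder of radius R = 21 as
    r(θ) = (21 cos θ, 21 sin θ, z(θ)).
The arc-length element is
    ds = sqrt(441 + (dz/dθ)^2) dθ,
so the Lagrangian is L = sqrt(441 + z'^2).
L depends on z' only, not on z or θ, so ∂L/∂z = 0 and
    ∂L/∂z' = z' / sqrt(441 + z'^2).
The Euler-Lagrange equation gives
    d/dθ( z' / sqrt(441 + z'^2) ) = 0,
so z' is constant. Integrating once:
    z(θ) = a θ + b,
a helix on the cylinder (a straight line when the cylinder is unrolled). The constants a, b are determined by the endpoint conditions.
With endpoint conditions z(0) = -3 and z(π/2) = 8: from z(0) = b we get b = -3, and a·π/2 + -3 = 8 gives a = 22/π, so
    z(θ) = (22/π) θ − 3.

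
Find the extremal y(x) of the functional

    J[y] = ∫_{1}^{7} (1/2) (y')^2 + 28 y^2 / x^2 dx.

The Lagrangian is L = (1/2) (y')^2 + 28 y^2 / x^2.
Compute ∂L/∂y = 56y/x^2, ∂L/∂y' = y'.
The Euler-Lagrange equation d/dx(∂L/∂y') − ∂L/∂y = 0 reduces to
    y'' − 56/x^2 · y = 0  (x > 0).
Its general solution is
    y(x) = A x^8 + B x^(-7),
with A, B fixed by the endpoint conditions.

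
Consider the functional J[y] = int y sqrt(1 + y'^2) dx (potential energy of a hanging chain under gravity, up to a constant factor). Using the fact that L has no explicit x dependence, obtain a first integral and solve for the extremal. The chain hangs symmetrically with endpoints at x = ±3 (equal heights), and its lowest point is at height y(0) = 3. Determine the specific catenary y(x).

The Lagrangian L(y, y') = y sqrt(1 + y'^2) has no explicit x dependence, so the Beltrami identity applies:
    L − y' ∂L/∂y' = C.
Compute ∂L/∂y' = y · y' / sqrt(1 + y'^2). Then
    L − y' ∂L/∂y'
    = y sqrt(1 + y'^2) − y · y'^2 / sqrt(1 + y'^2)
    = y (1 + y'^2 − y'^2) / sqrt(1 + y'^2)
    = y / sqrt(1 + y'^2) = C.
Squaring gives y^2 = C^2 (1 + y'^2), i.e.
    y'^2 = y^2 / C^2 − 1.
Separating variables,
    dy / sqrt(y^2 − C^2) = dx / C,
and integrating gives arccosh(y / C) = (x − a)/C, so
    y(x) = C cosh((x − a)/C),
the catenary. The constants C and a are fixed by the two endpoint conditions (and, for the hanging-chain problem, the length constraint selects C).
Now fit the given data. The endpoints x = ±3 are symmetric at equal height, so the catenary is even about its minimum: a = 0 and y(x) = C cosh(x/C). The lowest point is y(0) = C cosh(0) = C, and we are told y(0) = 3, so C = 3. Therefore
    y(x) = 3 cosh(x/3),
and at the endpoints
    y(±3) = 3 cosh(3/3).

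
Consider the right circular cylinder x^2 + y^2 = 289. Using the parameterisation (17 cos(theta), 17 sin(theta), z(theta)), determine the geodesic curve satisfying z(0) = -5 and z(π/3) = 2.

Parameterise the cylinder of radius R = 17 as
    r(θ) = (17 cos θ, 17 sin θ, z(θ)).
The arc-length element is
    ds = sqrt(289 + (dz/dθ)^2) dθ,
so the Lagrangian is L = sqrt(289 + z'^2).
L depends on z' only, not on z or θ, so ∂L/∂z = 0 and
    ∂L/∂z' = z' / sqrt(289 + z'^2).
The Euler-Lagrange equation gives
    d/dθ( z' / sqrt(289 + z'^2) ) = 0,
so z' is constant. Integrating once:
    z(θ) = a θ + b,
a helix on the cylinder (a straight line when the cylinder is unrolled). The constants a, b are determined by the endpoint conditions.
With endpoint conditions z(0) = -5 and z(π/3) = 2: from z(0) = b we get b = -5, and a·π/3 + -5 = 2 gives a = 21/π, so
    z(θ) = (21/π) θ − 5.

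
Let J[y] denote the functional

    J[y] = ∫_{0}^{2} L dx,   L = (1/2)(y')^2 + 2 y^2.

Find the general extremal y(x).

The Lagrangian is L = (1/2)(y')^2 + 2 y^2.
∂L/∂y = 4y.
∂L/∂y' = y'.
The Euler-Lagrange equation d/dx(∂L/∂y') − ∂L/∂y = 0 becomes:
    y'' - 4 y = 0
General solution: y(x) = A e^(2x) + B e^(-2x), where A and B are arbitrary constants fixed by the endpoint conditions.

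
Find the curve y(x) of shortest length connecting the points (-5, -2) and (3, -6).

Arc-length functional: J[y] = ∫ sqrt(1 + (y')^2) dx.
Lagrangian L = sqrt(1 + (y')^2) has no explicit y dependence, so ∂L/∂y = 0 and the Euler-Lagrange equation gives
    d/dx( y' / sqrt(1 + (y')^2) ) = 0  ⇒  y' / sqrt(1 + (y')^2) = const.
Hence y' is constant, so y(x) is affine.
Fitting the endpoints (-5, -2) and (3, -6):
    slope m = ((-6) − (-2)) / (3 − (-5)) = -1/2,
    intercept c = (-2) − m·(-5) = -9/2.
Extremal: y(x) = (-1/2) x - 9/2.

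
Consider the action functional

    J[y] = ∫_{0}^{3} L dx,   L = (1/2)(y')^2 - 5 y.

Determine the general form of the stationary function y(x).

The Lagrangian is L = (1/2)(y')^2 - 5 y.
∂L/∂y = -5.
∂L/∂y' = y'.
The Euler-Lagrange equation d/dx(∂L/∂y') − ∂L/∂y = 0 becomes:
    y'' + 5 = 0
General solution: y(x) = -(5/2) x^2 + A x + B, where A and B are arbitrary constants fixed by the endpoint conditions.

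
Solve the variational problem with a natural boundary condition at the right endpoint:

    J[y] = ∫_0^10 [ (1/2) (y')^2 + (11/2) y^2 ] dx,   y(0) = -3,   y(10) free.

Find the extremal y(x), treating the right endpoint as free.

The Lagrangian L = (1/2) (y')^2 + (11/2) y^2 gives
    ∂L/∂y = 11 y,   ∂L/∂y' = y'.
Euler-Lagrange: y'' − 11 y = 0.
With k = sqrt(11), the general solution is
    y(x) = A cosh(sqrt(11) x) + B sinh(sqrt(11) x).
Fixed left endpoint y(0) = -3 ⇒ A = -3.
The right endpoint x = 10 is free, so the natural (transversality) condition is ∂L/∂y' |_{x=10} = 0, i.e. y'(10) = 0.
Compute y'(x) = A k sinh(k x) + B k cosh(k x), so
    y'(10) = A k sinh(k·10) + B k cosh(k·10) = 0
    ⇒ B = −A tanh(k·10) = 3 tanh(sqrt(11)·10).
Therefore the extremal is
    y(x) = −3 cosh(sqrt(11) x) + 3 tanh(sqrt(11)·10) sinh(sqrt(11) x).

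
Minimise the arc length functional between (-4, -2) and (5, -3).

Arc-length functional: J[y] = ∫ sqrt(1 + (y')^2) dx.
Lagrangian L = sqrt(1 + (y')^2) has no explicit y dependence, so ∂L/∂y = 0 and the Euler-Lagrange equation gives
    d/dx( y' / sqrt(1 + (y')^2) ) = 0  ⇒  y' / sqrt(1 + (y')^2) = const.
Hence y' is constant, so y(x) is affine.
Fitting the endpoints (-4, -2) and (5, -3):
    slope m = ((-3) − (-2)) / (5 − (-4)) = -1/9,
    intercept c = (-2) − m·(-4) = -22/9.
Extremal: y(x) = (-1/9) x - 22/9.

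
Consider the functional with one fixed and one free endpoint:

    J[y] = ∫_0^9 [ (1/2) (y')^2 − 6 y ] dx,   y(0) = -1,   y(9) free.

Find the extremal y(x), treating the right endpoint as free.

The Lagrangian L = (1/2) (y')^2 − 6 y gives
    ∂L/∂y = −6,   ∂L/∂y' = y'.
Euler-Lagrange: d/dx(y') − (−6) = 0, i.e. y'' + 6 = 0, so
    y(x) = −(6/2) x^2 + C1 x + C2.
Fixed left endpoint y(0) = -1 ⇒ C2 = -1.
The right endpoint x = 9 is free, so the natural (transversality) condition is ∂L/∂y' |_{x=9} = 0, i.e. y'(9) = 0.
Compute y'(x) = −6 x + C1, so y'(9) = −54 + C1 = 0 ⇒ C1 = 54.
Therefore the extremal is
    y(x) = −3 x^2 + 54 x − 1.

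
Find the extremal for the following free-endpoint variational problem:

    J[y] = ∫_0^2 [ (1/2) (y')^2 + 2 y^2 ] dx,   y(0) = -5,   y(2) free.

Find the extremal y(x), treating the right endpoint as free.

The Lagrangian L = (1/2) (y')^2 + 2 y^2 gives
    ∂L/∂y = 4 y,   ∂L/∂y' = y'.
Euler-Lagrange: y'' − 4 y = 0.
With k = 2, the general solution is
    y(x) = A cosh(2 x) + B sinh(2 x).
Fixed left endpoint y(0) = -5 ⇒ A = -5.
The right endpoint x = 2 is free, so the natural (transversality) condition is ∂L/∂y' |_{x=2} = 0, i.e. y'(2) = 0.
Compute y'(x) = A k sinh(k x) + B k cosh(k x), so
    y'(2) = A k sinh(k·2) + B k cosh(k·2) = 0
    ⇒ B = −A tanh(k·2) = 5 tanh(2·2).
Therefore the extremal is
    y(x) = −5 cosh(2 x) + 5 tanh(2·2) sinh(2 x).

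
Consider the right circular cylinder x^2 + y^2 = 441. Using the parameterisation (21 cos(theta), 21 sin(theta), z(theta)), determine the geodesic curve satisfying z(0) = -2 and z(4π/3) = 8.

Parameterise the cylinder of radius R = 21 as
    r(θ) = (21 cos θ, 21 sin θ, z(θ)).
The arc-length element is
    ds = sqrt(441 + (dz/dθ)^2) dθ,
so the Lagrangian is L = sqrt(441 + z'^2).
L depends on z' only, not on z or θ, so ∂L/∂z = 0 and
    ∂L/∂z' = z' / sqrt(441 + z'^2).
The Euler-Lagrange equation gives
    d/dθ( z' / sqrt(441 + z'^2) ) = 0,
so z' is constant. Integrating once:
    z(θ) = a θ + b,
a helix on the cylinder (a straight line when the cylinder is unrolled). The constants a, b are determined by the endpoint conditions.
With endpoint conditions z(0) = -2 and z(4π/3) = 8: from z(0) = b we get b = -2, and a·4π/3 + -2 = 8 gives a = 15/(2π), so
    z(θ) = (15/(2π)) θ − 2.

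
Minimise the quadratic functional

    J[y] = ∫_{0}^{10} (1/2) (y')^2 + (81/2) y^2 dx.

The Lagrangian is L = (1/2) (y')^2 + (81/2) y^2.
Compute ∂L/∂y = 81y, ∂L/∂y' = y'.
The Euler-Lagrange equation d/dx(∂L/∂y') − ∂L/∂y = 0 reduces to
    y'' − 81 y = 0.
Its general solution is
    y(x) = A e^(9x) + B e^(−9x),
with A, B fixed by the endpoint conditions.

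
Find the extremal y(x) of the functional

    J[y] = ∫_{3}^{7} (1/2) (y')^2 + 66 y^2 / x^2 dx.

The Lagrangian is L = (1/2) (y')^2 + 66 y^2 / x^2.
Compute ∂L/∂y = 132y/x^2, ∂L/∂y' = y'.
The Euler-Lagrange equation d/dx(∂L/∂y') − ∂L/∂y = 0 reduces to
    y'' − 132/x^2 · y = 0  (x > 0).
Its general solution is
    y(x) = A x^12 + B x^(-11),
with A, B fixed by the endpoint conditions.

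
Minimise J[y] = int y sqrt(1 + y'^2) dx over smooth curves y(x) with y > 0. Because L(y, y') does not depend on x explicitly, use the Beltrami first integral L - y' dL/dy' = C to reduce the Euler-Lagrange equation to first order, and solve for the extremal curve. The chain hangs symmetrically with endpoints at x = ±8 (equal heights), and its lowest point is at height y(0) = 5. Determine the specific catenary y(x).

The Lagrangian L(y, y') = y sqrt(1 + y'^2) has no explicit x dependence, so the Beltrami identity applies:
    L − y' ∂L/∂y' = C.
Compute ∂L/∂y' = y · y' / sqrt(1 + y'^2). Then
    L − y' ∂L/∂y'
    = y sqrt(1 + y'^2) − y · y'^2 / sqrt(1 + y'^2)
    = y (1 + y'^2 − y'^2) / sqrt(1 + y'^2)
    = y / sqrt(1 + y'^2) = C.
Squaring gives y^2 = C^2 (1 + y'^2), i.e.
    y'^2 = y^2 / C^2 − 1.
Separating variables,
    dy / sqrt(y^2 − C^2) = dx / C,
and integrating gives arccosh(y / C) = (x − a)/C, so
    y(x) = C cosh((x − a)/C),
the catenary. The constants C and a are fixed by the two endpoint conditions (and, for the hanging-chain problem, the length constraint selects C).
Now fit the given data. The endpoints x = ±8 are symmetric at equal height, so the catenary is even about its minimum: a = 0 and y(x) = C cosh(x/C). The lowest point is y(0) = C cosh(0) = C, and we are told y(0) = 5, so C = 5. Therefore
    y(x) = 5 cosh(x/5),
and at the endpoints
    y(±8) = 5 cosh(8/5).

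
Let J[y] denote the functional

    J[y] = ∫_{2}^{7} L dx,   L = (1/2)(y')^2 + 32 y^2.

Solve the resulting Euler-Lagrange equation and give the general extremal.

The Lagrangian is L = (1/2)(y')^2 + 32 y^2.
∂L/∂y = 64y.
∂L/∂y' = y'.
The Euler-Lagrange equation d/dx(∂L/∂y') − ∂L/∂y = 0 becomes:
    y'' - 64 y = 0
General solution: y(x) = A e^(8x) + B e^(-8x), where A and B are arbitrary constants fixed by the endpoint conditions.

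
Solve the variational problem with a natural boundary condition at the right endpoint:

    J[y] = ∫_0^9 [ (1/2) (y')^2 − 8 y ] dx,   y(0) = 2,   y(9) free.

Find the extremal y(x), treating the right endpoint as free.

The Lagrangian L = (1/2) (y')^2 − 8 y gives
    ∂L/∂y = −8,   ∂L/∂y' = y'.
Euler-Lagrange: d/dx(y') − (−8) = 0, i.e. y'' + 8 = 0, so
    y(x) = −(8/2) x^2 + C1 x + C2.
Fixed left endpoint y(0) = 2 ⇒ C2 = 2.
The right endpoint x = 9 is free, so the natural (transversality) condition is ∂L/∂y' |_{x=9} = 0, i.e. y'(9) = 0.
Compute y'(x) = −8 x + C1, so y'(9) = −72 + C1 = 0 ⇒ C1 = 72.
Therefore the extremal is
    y(x) = −4 x^2 + 72 x + 2.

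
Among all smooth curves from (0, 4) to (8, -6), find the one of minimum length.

Arc-length functional: J[y] = ∫ sqrt(1 + (y')^2) dx.
Lagrangian L = sqrt(1 + (y')^2) has no explicit y dependence, so ∂L/∂y = 0 and the Euler-Lagrange equation gives
    d/dx( y' / sqrt(1 + (y')^2) ) = 0  ⇒  y' / sqrt(1 + (y')^2) = const.
Hence y' is constant, so y(x) is affine.
Fitting the endpoints (0, 4) and (8, -6):
    slope m = ((-6) − 4) / (8 − 0) = -5/4,
    intercept c = 4 − m·0 = 4.
Extremal: y(x) = (-5/4) x + 4.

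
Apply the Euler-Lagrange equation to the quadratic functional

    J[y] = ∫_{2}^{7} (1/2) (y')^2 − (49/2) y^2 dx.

The Lagrangian is L = (1/2) (y')^2 − (49/2) y^2.
Compute ∂L/∂y = -49y, ∂L/∂y' = y'.
The Euler-Lagrange equation d/dx(∂L/∂y') − ∂L/∂y = 0 reduces to
    y'' + 49 y = 0.
Its general solution is
    y(x) = A sin(7x) + B cos(7x),
with A, B fixed by the endpoint conditions.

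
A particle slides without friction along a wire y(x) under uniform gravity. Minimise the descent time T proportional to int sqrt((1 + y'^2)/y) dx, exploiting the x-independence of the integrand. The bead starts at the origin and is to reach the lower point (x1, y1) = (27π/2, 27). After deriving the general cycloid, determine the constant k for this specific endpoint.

The Lagrangian L = sqrt((1 + y'^2) / y) has no explicit x dependence, so the Beltrami identity applies:
    L − y' ∂L/∂y' = C.
Compute ∂L/∂y' = y' / sqrt(y (1 + y'^2)).
Substitute:
    sqrt((1 + y'^2)/y) − y'·y' / sqrt(y (1 + y'^2))
    = (1 + y'^2) / sqrt(y (1 + y'^2)) − y'^2 / sqrt(y (1 + y'^2))
    = 1 / sqrt(y (1 + y'^2)) = C.
Squaring and rearranging gives the first integral
    y (1 + y'^2) = 1/C^2 =: k   (constant).
Solving this first-order ODE by the substitution
    y = (k/2)(1 − cos θ)
yields the cycloid parameterisation
    x(θ) = (k/2)(θ − sin θ),   y(θ) = (k/2)(1 − cos θ).
The constant k is fixed by the endpoint condition.
Now fit the given lower endpoint (x1, y1) = (27π/2, 27). At the bottom of the first arch (θ = π), the parametric equations give
    y(π) = (k/2)(1 − cos π) = k,
    x(π) = (k/2)(π − sin π) = kπ/2.
Matching y(π) = 27 gives k = 27, consistent with x(π) = 27π/2. Therefore the specific cycloid is
    x(θ) = (27/2)(θ − sin θ),   y(θ) = (27/2)(1 − cos θ).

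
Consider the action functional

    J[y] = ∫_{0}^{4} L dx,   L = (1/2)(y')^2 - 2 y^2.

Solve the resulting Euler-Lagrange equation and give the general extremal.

The Lagrangian is L = (1/2)(y')^2 - 2 y^2.
∂L/∂y = -4y.
∂L/∂y' = y'.
The Euler-Lagrange equation d/dx(∂L/∂y') − ∂L/∂y = 0 becomes:
    y'' + 4 y = 0
General solution: y(x) = A sin(2x) + B cos(2x), where A and B are arbitrary constants fixed by the endpoint conditions.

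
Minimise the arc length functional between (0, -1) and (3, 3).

Arc-length functional: J[y] = ∫ sqrt(1 + (y')^2) dx.
Lagrangian L = sqrt(1 + (y')^2) has no explicit y dependence, so ∂L/∂y = 0 and the Euler-Lagrange equation gives
    d/dx( y' / sqrt(1 + (y')^2) ) = 0  ⇒  y' / sqrt(1 + (y')^2) = const.
Hence y' is constant, so y(x) is affine.
Fitting the endpoints (0, -1) and (3, 3):
    slope m = (3 − (-1)) / (3 − 0) = 4/3,
    intercept c = (-1) − m·0 = -1.
Extremal: y(x) = (4/3) x - 1.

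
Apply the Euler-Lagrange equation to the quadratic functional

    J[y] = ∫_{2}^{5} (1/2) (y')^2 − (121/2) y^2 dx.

The Lagrangian is L = (1/2) (y')^2 − (121/2) y^2.
Compute ∂L/∂y = -121y, ∂L/∂y' = y'.
The Euler-Lagrange equation d/dx(∂L/∂y') − ∂L/∂y = 0 reduces to
    y'' + 121 y = 0.
Its general solution is
    y(x) = A sin(11x) + B cos(11x),
with A, B fixed by the endpoint conditions.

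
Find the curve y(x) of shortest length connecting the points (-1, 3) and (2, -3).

Arc-length functional: J[y] = ∫ sqrt(1 + (y')^2) dx.
Lagrangian L = sqrt(1 + (y')^2) has no explicit y dependence, so ∂L/∂y = 0 and the Euler-Lagrange equation gives
    d/dx( y' / sqrt(1 + (y')^2) ) = 0  ⇒  y' / sqrt(1 + (y')^2) = const.
Hence y' is constant, so y(x) is affine.
Fitting the endpoints (-1, 3) and (2, -3):
    slope m = ((-3) − 3) / (2 − (-1)) = -2,
    intercept c = 3 − m·(-1) = 1.
Extremal: y(x) = -2 x + 1.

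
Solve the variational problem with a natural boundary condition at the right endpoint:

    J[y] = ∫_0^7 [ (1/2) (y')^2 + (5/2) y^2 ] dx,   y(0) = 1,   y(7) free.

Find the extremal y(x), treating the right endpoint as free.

The Lagrangian L = (1/2) (y')^2 + (5/2) y^2 gives
    ∂L/∂y = 5 y,   ∂L/∂y' = y'.
Euler-Lagrange: y'' − 5 y = 0.
With k = sqrt(5), the general solution is
    y(x) = A cosh(sqrt(5) x) + B sinh(sqrt(5) x).
Fixed left endpoint y(0) = 1 ⇒ A = 1.
The right endpoint x = 7 is free, so the natural (transversality) condition is ∂L/∂y' |_{x=7} = 0, i.e. y'(7) = 0.
Compute y'(x) = A k sinh(k x) + B k cosh(k x), so
    y'(7) = A k sinh(k·7) + B k cosh(k·7) = 0
    ⇒ B = −A tanh(k·7) = − tanh(sqrt(5)·7).
Therefore the extremal is
    y(x) = cosh(sqrt(5) x) − tanh(sqrt(5)·7) sinh(sqrt(5) x).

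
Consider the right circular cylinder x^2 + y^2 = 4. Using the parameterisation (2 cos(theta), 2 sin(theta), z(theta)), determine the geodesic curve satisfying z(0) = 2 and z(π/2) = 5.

Parameterise the cylinder of radius R = 2 as
    r(θ) = (2 cos θ, 2 sin θ, z(θ)).
The arc-length element is
    ds = sqrt(4 + (dz/dθ)^2) dθ,
so the Lagrangian is L = sqrt(4 + z'^2).
L depends on z' only, not on z or θ, so ∂L/∂z = 0 and
    ∂L/∂z' = z' / sqrt(4 + z'^2).
The Euler-Lagrange equation gives
    d/dθ( z' / sqrt(4 + z'^2) ) = 0,
so z' is constant. Integrating once:
    z(θ) = a θ + b,
a helix on the cylinder (a straight line when the cylinder is unrolled). The constants a, b are determined by the endpoint conditions.
With endpoint conditions z(0) = 2 and z(π/2) = 5: from z(0) = b we get b = 2, and a·π/2 + 2 = 5 gives a = 6/π, so
    z(θ) = (6/π) θ + 2.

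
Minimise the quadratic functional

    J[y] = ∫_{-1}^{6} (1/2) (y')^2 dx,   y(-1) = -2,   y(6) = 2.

The Lagrangian is L = (1/2) (y')^2.
Compute ∂L/∂y = 0, ∂L/∂y' = y'.
The Euler-Lagrange equation d/dx(∂L/∂y') − ∂L/∂y = 0 reduces to
    y'' = 0.
Its general solution is
    y(x) = A x + B,
with A, B fixed by the endpoint conditions.
Applying the endpoint conditions y(-1) = -2 and y(6) = 2: solve A·-1 + B = -2 and A·6 + B = 2. Subtracting gives A(6 − -1) = 2 − -2, so A = 4/7, and B = -2 − A·-1 = -10/7. Therefore
    y(x) = (4/7) x - 10/7.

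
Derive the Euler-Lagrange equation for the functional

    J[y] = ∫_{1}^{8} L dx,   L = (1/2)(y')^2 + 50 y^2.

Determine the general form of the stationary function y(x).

The Lagrangian is L = (1/2)(y')^2 + 50 y^2.
∂L/∂y = 100y.
∂L/∂y' = y'.
The Euler-Lagrange equation d/dx(∂L/∂y') − ∂L/∂y = 0 becomes:
    y'' - 100 y = 0
General solution: y(x) = A e^(10x) + B e^(-10x), where A and B are arbitrary constants fixed by the endpoint conditions.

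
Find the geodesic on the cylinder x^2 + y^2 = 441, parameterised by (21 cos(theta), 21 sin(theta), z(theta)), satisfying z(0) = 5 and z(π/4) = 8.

Parameterise the cylinder of radius R = 21 as
    r(θ) = (21 cos θ, 21 sin θ, z(θ)).
The arc-length element is
    ds = sqrt(441 + (dz/dθ)^2) dθ,
so the Lagrangian is L = sqrt(441 + z'^2).
L depends on z' only, not on z or θ, so ∂L/∂z = 0 and
    ∂L/∂z' = z' / sqrt(441 + z'^2).
The Euler-Lagrange equation gives
    d/dθ( z' / sqrt(441 + z'^2) ) = 0,
so z' is constant. Integrating once:
    z(θ) = a θ + b,
a helix on the cylinder (a straight line when the cylinder is unrolled). The constants a, b are determined by the endpoint conditions.
With endpoint conditions z(0) = 5 and z(π/4) = 8: from z(0) = b we get b = 5, and a·π/4 + 5 = 8 gives a = 12/π, so
    z(θ) = (12/π) θ + 5.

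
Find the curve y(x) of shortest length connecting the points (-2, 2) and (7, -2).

Arc-length functional: J[y] = ∫ sqrt(1 + (y')^2) dx.
Lagrangian L = sqrt(1 + (y')^2) has no explicit y dependence, so ∂L/∂y = 0 and the Euler-Lagrange equation gives
    d/dx( y' / sqrt(1 + (y')^2) ) = 0  ⇒  y' / sqrt(1 + (y')^2) = const.
Hence y' is constant, so y(x) is affine.
Fitting the endpoints (-2, 2) and (7, -2):
    slope m = ((-2) − 2) / (7 − (-2)) = -4/9,
    intercept c = 2 − m·(-2) = 10/9.
Extremal: y(x) = (-4/9) x + 10/9.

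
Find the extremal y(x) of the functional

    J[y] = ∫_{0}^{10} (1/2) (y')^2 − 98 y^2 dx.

The Lagrangian is L = (1/2) (y')^2 − 98 y^2.
Compute ∂L/∂y = -196y, ∂L/∂y' = y'.
The Euler-Lagrange equation d/dx(∂L/∂y') − ∂L/∂y = 0 reduces to
    y'' + 196 y = 0.
Its general solution is
    y(x) = A sin(14x) + B cos(14x),
with A, B fixed by the endpoint conditions.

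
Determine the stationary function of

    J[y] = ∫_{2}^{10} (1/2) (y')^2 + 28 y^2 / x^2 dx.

The Lagrangian is L = (1/2) (y')^2 + 28 y^2 / x^2.
Compute ∂L/∂y = 56y/x^2, ∂L/∂y' = y'.
The Euler-Lagrange equation d/dx(∂L/∂y') − ∂L/∂y = 0 reduces to
    y'' − 56/x^2 · y = 0  (x > 0).
Its general solution is
    y(x) = A x^8 + B x^(-7),
with A, B fixed by the endpoint conditions.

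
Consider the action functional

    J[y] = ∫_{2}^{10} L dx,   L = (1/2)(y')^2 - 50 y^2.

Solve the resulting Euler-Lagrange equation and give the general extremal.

The Lagrangian is L = (1/2)(y')^2 - 50 y^2.
∂L/∂y = -100y.
∂L/∂y' = y'.
The Euler-Lagrange equation d/dx(∂L/∂y') − ∂L/∂y = 0 becomes:
    y'' + 100 y = 0
General solution: y(x) = A sin(10x) + B cos(10x), where A and B are arbitrary constants fixed by the endpoint conditions.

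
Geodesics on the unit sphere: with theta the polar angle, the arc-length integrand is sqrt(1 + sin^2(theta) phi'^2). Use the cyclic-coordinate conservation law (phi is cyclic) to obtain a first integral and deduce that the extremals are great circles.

On the unit sphere with spherical coordinates (θ, φ), the induced metric is
    ds^2 = dθ^2 + sin^2(θ) dφ^2.
Parameterise by θ; the arc-length functional is
    J[φ] = ∫ sqrt(1 + sin^2(θ) (dφ/dθ)^2) dθ,
so L = sqrt(1 + sin^2(θ) φ'^2). Compute
    ∂L/∂φ = 0  (L has no explicit φ dependence),
    ∂L/∂φ' = sin^2(θ) φ' / sqrt(1 + sin^2(θ) φ'^2).
Since ∂L/∂φ = 0, the Euler-Lagrange equation
    d/dθ(∂L/∂φ') − ∂L/∂φ = 0
reduces to d/dθ(∂L/∂φ') = 0, i.e. the momentum conjugate to φ is conserved:
    sin^2(θ) φ' / sqrt(1 + sin^2(θ) φ'^2) = C.
This is Clairaut's relation for the sphere. Solving for φ' and integrating gives the great-circle family
    cot(θ) = A cos(φ − φ_0),
i.e. the intersection of the sphere with a plane through the origin. The two constants A and φ_0 (equivalently C and one phase) are fixed by the two endpoint conditions.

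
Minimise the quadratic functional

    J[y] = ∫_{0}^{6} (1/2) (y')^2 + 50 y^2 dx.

The Lagrangian is L = (1/2) (y')^2 + 50 y^2.
Compute ∂L/∂y = 100y, ∂L/∂y' = y'.
The Euler-Lagrange equation d/dx(∂L/∂y') − ∂L/∂y = 0 reduces to
    y'' − 100 y = 0.
Its general solution is
    y(x) = A e^(10x) + B e^(−10x),
with A, B fixed by the endpoint conditions.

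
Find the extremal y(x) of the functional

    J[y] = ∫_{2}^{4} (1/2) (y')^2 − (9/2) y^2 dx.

The Lagrangian is L = (1/2) (y')^2 − (9/2) y^2.
Compute ∂L/∂y = -9y, ∂L/∂y' = y'.
The Euler-Lagrange equation d/dx(∂L/∂y') − ∂L/∂y = 0 reduces to
    y'' + 9 y = 0.
Its general solution is
    y(x) = A sin(3x) + B cos(3x),
with A, B fixed by the endpoint conditions.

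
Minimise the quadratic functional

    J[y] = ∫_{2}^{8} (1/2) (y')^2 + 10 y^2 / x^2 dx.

The Lagrangian is L = (1/2) (y')^2 + 10 y^2 / x^2.
Compute ∂L/∂y = 20y/x^2, ∂L/∂y' = y'.
The Euler-Lagrange equation d/dx(∂L/∂y') − ∂L/∂y = 0 reduces to
    y'' − 20/x^2 · y = 0  (x > 0).
Its general solution is
    y(x) = A x^5 + B x^(-4),
with A, B fixed by the endpoint conditions.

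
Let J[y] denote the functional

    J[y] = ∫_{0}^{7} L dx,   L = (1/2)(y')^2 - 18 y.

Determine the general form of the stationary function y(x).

The Lagrangian is L = (1/2)(y')^2 - 18 y.
∂L/∂y = -18.
∂L/∂y' = y'.
The Euler-Lagrange equation d/dx(∂L/∂y') − ∂L/∂y = 0 becomes:
    y'' + 18 = 0
General solution: y(x) = -9 x^2 + A x + B, where A and B are arbitrary constants fixed by the endpoint conditions.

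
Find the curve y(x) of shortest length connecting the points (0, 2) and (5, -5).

Arc-length functional: J[y] = ∫ sqrt(1 + (y')^2) dx.
Lagrangian L = sqrt(1 + (y')^2) has no explicit y dependence, so ∂L/∂y = 0 and the Euler-Lagrange equation gives
    d/dx( y' / sqrt(1 + (y')^2) ) = 0  ⇒  y' / sqrt(1 + (y')^2) = const.
Hence y' is constant, so y(x) is affine.
Fitting the endpoints (0, 2) and (5, -5):
    slope m = ((-5) − 2) / (5 − 0) = -7/5,
    intercept c = 2 − m·0 = 2.
Extremal: y(x) = (-7/5) x + 2.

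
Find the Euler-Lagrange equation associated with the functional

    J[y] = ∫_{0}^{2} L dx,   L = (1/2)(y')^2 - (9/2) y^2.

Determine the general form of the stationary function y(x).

The Lagrangian is L = (1/2)(y')^2 - (9/2) y^2.
∂L/∂y = -9y.
∂L/∂y' = y'.
The Euler-Lagrange equation d/dx(∂L/∂y') − ∂L/∂y = 0 becomes:
    y'' + 9 y = 0
General solution: y(x) = A sin(3x) + B cos(3x), where A and B are arbitrary constants fixed by the endpoint conditions.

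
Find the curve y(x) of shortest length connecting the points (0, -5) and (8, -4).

Arc-length functional: J[y] = ∫ sqrt(1 + (y')^2) dx.
Lagrangian L = sqrt(1 + (y')^2) has no explicit y dependence, so ∂L/∂y = 0 and the Euler-Lagrange equation gives
    d/dx( y' / sqrt(1 + (y')^2) ) = 0  ⇒  y' / sqrt(1 + (y')^2) = const.
Hence y' is constant, so y(x) is affine.
Fitting the endpoints (0, -5) and (8, -4):
    slope m = ((-4) − (-5)) / (8 − 0) = 1/8,
    intercept c = (-5) − m·0 = -5.
Extremal: y(x) = (1/8) x - 5.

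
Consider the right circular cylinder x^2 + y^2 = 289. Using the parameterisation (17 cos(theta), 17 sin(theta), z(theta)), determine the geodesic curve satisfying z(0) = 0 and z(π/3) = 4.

Parameterise the cylinder of radius R = 17 as
    r(θ) = (17 cos θ, 17 sin θ, z(θ)).
The arc-length element is
    ds = sqrt(289 + (dz/dθ)^2) dθ,
so the Lagrangian is L = sqrt(289 + z'^2).
L depends on z' only, not on z or θ, so ∂L/∂z = 0 and
    ∂L/∂z' = z' / sqrt(289 + z'^2).
The Euler-Lagrange equation gives
    d/dθ( z' / sqrt(289 + z'^2) ) = 0,
so z' is constant. Integrating once:
    z(θ) = a θ + b,
a helix on the cylinder (a straight line when the cylinder is unrolled). The constants a, b are determined by the endpoint conditions.
With endpoint conditions z(0) = 0 and z(π/3) = 4: from z(0) = b we get b = 0, and a·π/3 + 0 = 4 gives a = 12/π, so
    z(θ) = (12/π) θ.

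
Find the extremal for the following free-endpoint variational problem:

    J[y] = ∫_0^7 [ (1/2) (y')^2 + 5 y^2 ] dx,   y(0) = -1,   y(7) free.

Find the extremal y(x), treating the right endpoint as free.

The Lagrangian L = (1/2) (y')^2 + 5 y^2 gives
    ∂L/∂y = 10 y,   ∂L/∂y' = y'.
Euler-Lagrange: y'' − 10 y = 0.
With k = sqrt(10), the general solution is
    y(x) = A cosh(sqrt(10) x) + B sinh(sqrt(10) x).
Fixed left endpoint y(0) = -1 ⇒ A = -1.
The right endpoint x = 7 is free, so the natural (transversality) condition is ∂L/∂y' |_{x=7} = 0, i.e. y'(7) = 0.
Compute y'(x) = A k sinh(k x) + B k cosh(k x), so
    y'(7) = A k sinh(k·7) + B k cosh(k·7) = 0
    ⇒ B = −A tanh(k·7) = tanh(sqrt(10)·7).
Therefore the extremal is
    y(x) = −cosh(sqrt(10) x) + tanh(sqrt(10)·7) sinh(sqrt(10) x).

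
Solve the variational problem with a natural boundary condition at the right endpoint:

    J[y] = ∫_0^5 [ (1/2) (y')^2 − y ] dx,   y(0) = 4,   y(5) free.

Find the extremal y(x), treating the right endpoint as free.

The Lagrangian L = (1/2) (y')^2 − y gives
    ∂L/∂y = −1,   ∂L/∂y' = y'.
Euler-Lagrange: d/dx(y') − (−1) = 0, i.e. y'' + 1 = 0, so
    y(x) = −(1/2) x^2 + C1 x + C2.
Fixed left endpoint y(0) = 4 ⇒ C2 = 4.
The right endpoint x = 5 is free, so the natural (transversality) condition is ∂L/∂y' |_{x=5} = 0, i.e. y'(5) = 0.
Compute y'(x) = −1 x + C1, so y'(5) = −5 + C1 = 0 ⇒ C1 = 5.
Therefore the extremal is
    y(x) = −x^2/2 + 5 x + 4.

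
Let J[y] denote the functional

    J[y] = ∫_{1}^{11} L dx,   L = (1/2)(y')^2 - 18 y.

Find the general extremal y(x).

The Lagrangian is L = (1/2)(y')^2 - 18 y.
∂L/∂y = -18.
∂L/∂y' = y'.
The Euler-Lagrange equation d/dx(∂L/∂y') − ∂L/∂y = 0 becomes:
    y'' + 18 = 0
General solution: y(x) = -9 x^2 + A x + B, where A and B are arbitrary constants fixed by the endpoint conditions.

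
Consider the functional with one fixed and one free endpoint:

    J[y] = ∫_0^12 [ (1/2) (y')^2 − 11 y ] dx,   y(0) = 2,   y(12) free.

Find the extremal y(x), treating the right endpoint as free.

The Lagrangian L = (1/2) (y')^2 − 11 y gives
    ∂L/∂y = −11,   ∂L/∂y' = y'.
Euler-Lagrange: d/dx(y') − (−11) = 0, i.e. y'' + 11 = 0, so
    y(x) = −(11/2) x^2 + C1 x + C2.
Fixed left endpoint y(0) = 2 ⇒ C2 = 2.
The right endpoint x = 12 is free, so the natural (transversality) condition is ∂L/∂y' |_{x=12} = 0, i.e. y'(12) = 0.
Compute y'(x) = −11 x + C1, so y'(12) = −132 + C1 = 0 ⇒ C1 = 132.
Therefore the extremal is
    y(x) = −(11/2) x^2 + 132 x + 2.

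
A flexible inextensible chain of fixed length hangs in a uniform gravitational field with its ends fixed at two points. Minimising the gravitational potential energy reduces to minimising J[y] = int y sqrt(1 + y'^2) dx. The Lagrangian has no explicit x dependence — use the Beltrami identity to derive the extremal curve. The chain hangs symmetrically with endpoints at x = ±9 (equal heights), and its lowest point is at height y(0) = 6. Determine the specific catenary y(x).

The Lagrangian L(y, y') = y sqrt(1 + y'^2) has no explicit x dependence, so the Beltrami identity applies:
    L − y' ∂L/∂y' = C.
Compute ∂L/∂y' = y · y' / sqrt(1 + y'^2). Then
    L − y' ∂L/∂y'
    = y sqrt(1 + y'^2) − y · y'^2 / sqrt(1 + y'^2)
    = y (1 + y'^2 − y'^2) / sqrt(1 + y'^2)
    = y / sqrt(1 + y'^2) = C.
Squaring gives y^2 = C^2 (1 + y'^2), i.e.
    y'^2 = y^2 / C^2 − 1.
Separating variables,
    dy / sqrt(y^2 − C^2) = dx / C,
and integrating gives arccosh(y / C) = (x − a)/C, so
    y(x) = C cosh((x − a)/C),
the catenary. The constants C and a are fixed by the two endpoint conditions (and, for the hanging-chain problem, the length constraint selects C).
Now fit the given data. The endpoints x = ±9 are symmetric at equal height, so the catenary is even about its minimum: a = 0 and y(x) = C cosh(x/C). The lowest point is y(0) = C cosh(0) = C, and we are told y(0) = 6, so C = 6. Therefore
    y(x) = 6 cosh(x/6),
and at the endpoints
    y(±9) = 6 cosh(9/6).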